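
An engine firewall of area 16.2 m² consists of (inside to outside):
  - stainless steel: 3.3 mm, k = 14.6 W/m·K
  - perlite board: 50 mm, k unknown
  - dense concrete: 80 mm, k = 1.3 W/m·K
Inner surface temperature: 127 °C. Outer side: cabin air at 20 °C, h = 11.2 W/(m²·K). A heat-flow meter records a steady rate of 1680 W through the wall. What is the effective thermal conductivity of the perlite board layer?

k ≈ 0.0568 W/(m·K)

Thermal resistances in series:
R_stainless steel = L/(kA) = 0.0033/(14.6×16.2) = 1.395×10^-5 K/W
R_dense concrete = L/(kA) = 0.08/(1.3×16.2) = 0.003799 K/W
R_outer film = 1/(h_o·A) = 1/(11.2×16.2) = 0.005511 K/W
Sum of known resistances R_other = 0.009324 K/W
Total R = ΔT/Q = 107/1680 = 0.06369 K/W
R_perlite board = R_total − R_other = 0.05437 K/W
k = L/(R·A) = 0.05/(0.05437×16.2)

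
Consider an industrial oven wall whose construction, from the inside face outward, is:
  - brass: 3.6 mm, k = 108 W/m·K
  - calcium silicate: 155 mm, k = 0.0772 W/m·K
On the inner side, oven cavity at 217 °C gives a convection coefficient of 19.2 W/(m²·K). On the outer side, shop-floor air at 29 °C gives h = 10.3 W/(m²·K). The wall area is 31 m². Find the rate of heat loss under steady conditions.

Q ≈ 2700 W

Model the wall as resistances in series:
R_inner film = 1/(h_i·A) = 1/(19.2×31) = 0.00168 K/W
R_brass = L/(kA) = 0.0036/(108×31) = 1.075×10^-6 K/W
R_calcium silicate = L/(kA) = 0.155/(0.0772×31) = 0.06477 K/W
R_outer film = 1/(h_o·A) = 1/(10.3×31) = 0.003132 K/W
R_total = 0.06958 K/W
Q = ΔT / R_total = 188 / 0.06958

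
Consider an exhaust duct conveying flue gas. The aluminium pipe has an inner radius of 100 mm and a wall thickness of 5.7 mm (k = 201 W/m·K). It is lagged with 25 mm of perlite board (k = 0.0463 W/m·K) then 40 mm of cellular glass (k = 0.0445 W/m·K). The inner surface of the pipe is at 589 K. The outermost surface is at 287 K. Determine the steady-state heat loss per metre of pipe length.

q′ ≈ 179 W/m

Cylindrical conduction, so R = ln(r₂/r₁)/(2πkL) per layer, in series:
R_aluminium pipe wall = ln(105.7/100)/(2π×201×1) = 4.389×10^-5 K/W
R_perlite board = ln(130.7/105.7)/(2π×0.0463×1) = 0.7298 K/W
R_cellular glass = ln(170.7/130.7)/(2π×0.0445×1) = 0.9549 K/W
R_total = 1.685 K/W
Q = ΔT/R_total = 302/1.685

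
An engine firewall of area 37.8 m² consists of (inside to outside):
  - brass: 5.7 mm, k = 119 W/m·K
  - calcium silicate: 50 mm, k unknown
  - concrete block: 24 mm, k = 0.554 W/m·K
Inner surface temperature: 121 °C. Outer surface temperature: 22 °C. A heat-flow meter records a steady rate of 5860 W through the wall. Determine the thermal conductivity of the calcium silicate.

Using the resistance-network approach (series):
R_brass = L/(kA) = 0.0057/(119×37.8) = 1.267×10^-6 K/W
R_concrete block = L/(kA) = 0.024/(0.554×37.8) = 0.001146 K/W
Sum of known resistances R_other = 0.001147 K/W
Total R = ΔT/Q = 99/5860 = 0.01689 K/W
R_calcium silicate = R_total − R_other = 0.01575 K/W
k = L/(R·A) = 0.05/(0.01575×37.8)

k ≈ 0.084 W/(m·K)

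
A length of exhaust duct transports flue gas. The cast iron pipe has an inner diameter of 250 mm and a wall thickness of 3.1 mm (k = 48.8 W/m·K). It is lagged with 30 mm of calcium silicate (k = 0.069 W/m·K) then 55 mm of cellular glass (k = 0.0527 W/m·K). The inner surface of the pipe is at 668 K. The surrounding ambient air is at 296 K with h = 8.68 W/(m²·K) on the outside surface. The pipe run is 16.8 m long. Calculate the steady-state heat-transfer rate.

Q ≈ 4240 W

Treating each annulus and film as a series resistance:
R_cast iron pipe wall = ln(128.1/125)/(2π×48.8×16.8) = 4.756×10^-6 K/W
R_calcium silicate = ln(158.1/128.1)/(2π×0.069×16.8) = 0.02889 K/W
R_cellular glass = ln(213.1/158.1)/(2π×0.0527×16.8) = 0.05367 K/W
R_outer film = 1/(h_o·2πr_oL) = 1/(8.68×2π×0.2131×16.8) = 0.005122 K/W
R_total = 0.08768 K/W
Q = ΔT/R_total = 372/0.08768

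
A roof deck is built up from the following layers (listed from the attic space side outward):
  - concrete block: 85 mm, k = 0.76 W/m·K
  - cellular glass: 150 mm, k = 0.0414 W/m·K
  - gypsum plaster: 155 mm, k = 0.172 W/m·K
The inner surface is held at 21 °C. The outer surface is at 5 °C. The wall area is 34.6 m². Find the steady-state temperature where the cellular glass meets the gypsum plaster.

T ≈ 8.11 °C

Treating each layer as a thermal resistance in series:
R_concrete block = L/(kA) = 0.085/(0.76×34.6) = 0.003232 K/W
R_cellular glass = L/(kA) = 0.15/(0.0414×34.6) = 0.1047 K/W
R_gypsum plaster = L/(kA) = 0.155/(0.172×34.6) = 0.02605 K/W
R_total = 0.134 K/W;  Q = ΔT/R_total = 16/0.134 = 119.4 W
T_interface = T_inner − Q·ΣR(inner→interface) = 21 − 119×0.1079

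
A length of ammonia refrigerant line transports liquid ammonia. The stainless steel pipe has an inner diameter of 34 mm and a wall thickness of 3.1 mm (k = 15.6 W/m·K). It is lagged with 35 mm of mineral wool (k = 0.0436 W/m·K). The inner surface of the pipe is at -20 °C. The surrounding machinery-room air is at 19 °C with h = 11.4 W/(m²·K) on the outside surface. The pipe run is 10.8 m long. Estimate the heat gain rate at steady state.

Radial resistances (cylindrical: R_cond = ln(r_o/r_i)/(2πkL), R_conv = 1/(h·2πrL)):
R_stainless steel pipe wall = ln(20.1/17)/(2π×15.6×10.8) = 1.582×10^-4 K/W
R_mineral wool = ln(55.1/20.1)/(2π×0.0436×10.8) = 0.3408 K/W
R_outer film = 1/(h_o·2πr_oL) = 1/(11.4×2π×0.0551×10.8) = 0.02346 K/W
R_total = 0.3645 K/W
Q = ΔT/R_total = 39/0.3645

Q ≈ 107 W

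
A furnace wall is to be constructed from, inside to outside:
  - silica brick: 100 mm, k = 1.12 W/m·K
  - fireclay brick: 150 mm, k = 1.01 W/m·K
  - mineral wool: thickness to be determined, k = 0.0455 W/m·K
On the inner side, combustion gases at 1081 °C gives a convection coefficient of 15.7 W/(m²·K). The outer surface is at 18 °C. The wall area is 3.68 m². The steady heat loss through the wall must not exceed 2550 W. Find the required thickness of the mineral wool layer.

L ≈ 56.1 mm

Thermal resistances in series:
R_inner film = 1/(h_i·A) = 1/(15.7×3.68) = 0.01731 K/W
R_silica brick = L/(kA) = 0.1/(1.12×3.68) = 0.02426 K/W
R_fireclay brick = L/(kA) = 0.15/(1.01×3.68) = 0.04036 K/W
Sum of the known resistances R_other = 0.08193 K/W
Required total resistance R_tot = ΔT/Q_allow = 1063/2550 = 0.4169 K/W
R_mineral wool = R_tot − R_other = 0.3349 K/W
L = R·k·A = 0.3349×0.0455×3.68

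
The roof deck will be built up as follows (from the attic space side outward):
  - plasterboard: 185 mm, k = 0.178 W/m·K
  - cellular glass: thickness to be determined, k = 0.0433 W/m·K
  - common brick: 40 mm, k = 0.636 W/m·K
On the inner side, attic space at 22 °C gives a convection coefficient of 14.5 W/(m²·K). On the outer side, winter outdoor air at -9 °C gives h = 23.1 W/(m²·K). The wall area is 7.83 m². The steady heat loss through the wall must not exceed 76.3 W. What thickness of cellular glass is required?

L ≈ 85.2 mm

Using the resistance-network approach (series):
R_inner film = 1/(h_i·A) = 1/(14.5×7.83) = 0.008808 K/W
R_plasterboard = L/(kA) = 0.185/(0.178×7.83) = 0.1327 K/W
R_common brick = L/(kA) = 0.04/(0.636×7.83) = 0.008032 K/W
R_outer film = 1/(h_o·A) = 1/(23.1×7.83) = 0.005529 K/W
Sum of the known resistances R_other = 0.1551 K/W
Required total resistance R_tot = ΔT/Q_allow = 31/76.3 = 0.4063 K/W
R_cellular glass = R_tot − R_other = 0.2512 K/W
L = R·k·A = 0.2512×0.0433×7.83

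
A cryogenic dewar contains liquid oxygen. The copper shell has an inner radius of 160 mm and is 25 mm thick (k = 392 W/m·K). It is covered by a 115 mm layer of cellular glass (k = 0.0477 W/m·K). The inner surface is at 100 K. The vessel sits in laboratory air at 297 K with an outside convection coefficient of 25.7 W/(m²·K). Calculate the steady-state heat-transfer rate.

Q ≈ 56.4 W

For a spherical shell R = (1/r₁ − 1/r₂)/(4πk); film R = 1/(h·4πr²). In series:
R_copper shell = (1/0.16 − 1/0.185)/(4π×392) = 1.715×10^-4 K/W
R_cellular glass = (1/0.185 − 1/0.3)/(4π×0.0477) = 3.457 K/W
R_outer film = 1/(h·4πr_o²) = 1/(25.7×4π×0.3²) = 0.0344 K/W
R_total = 3.491 K/W
Q = ΔT/R_total = 197/3.491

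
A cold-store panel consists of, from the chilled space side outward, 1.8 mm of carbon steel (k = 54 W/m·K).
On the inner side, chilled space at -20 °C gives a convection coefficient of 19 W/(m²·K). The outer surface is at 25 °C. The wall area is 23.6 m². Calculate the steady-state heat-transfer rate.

Thermal resistances in series:
R_inner film = 1/(h_i·A) = 1/(19×23.6) = 0.00223 K/W
R_carbon steel = L/(kA) = 0.0018/(54×23.6) = 1.412×10^-6 K/W
R_total = 0.002232 K/W
Q = ΔT / R_total = 45 / 0.002232

Q ≈ 20200 W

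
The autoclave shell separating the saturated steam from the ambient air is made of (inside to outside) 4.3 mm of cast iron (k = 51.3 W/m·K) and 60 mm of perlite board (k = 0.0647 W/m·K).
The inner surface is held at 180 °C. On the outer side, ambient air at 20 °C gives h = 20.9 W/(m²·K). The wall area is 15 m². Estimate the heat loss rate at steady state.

Q ≈ 2460 W

Thermal resistances in series:
R_cast iron = L/(kA) = 0.0043/(51.3×15) = 5.588×10^-6 K/W
R_perlite board = L/(kA) = 0.06/(0.0647×15) = 0.06182 K/W
R_outer film = 1/(h_o·A) = 1/(20.9×15) = 0.00319 K/W
R_total = 0.06502 K/W
Q = ΔT / R_total = 160 / 0.06502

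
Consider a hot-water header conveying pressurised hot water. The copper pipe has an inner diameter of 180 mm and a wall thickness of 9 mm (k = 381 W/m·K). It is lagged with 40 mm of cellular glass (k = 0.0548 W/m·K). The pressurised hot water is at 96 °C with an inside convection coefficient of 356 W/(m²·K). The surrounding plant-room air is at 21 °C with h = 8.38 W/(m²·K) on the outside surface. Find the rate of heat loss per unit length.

For a radial system each layer contributes R = ln(r_out/r_in)/(2πkL); films add R = 1/(hA).
R_inner film = 1/(h_i·2πr₁L) = 1/(356×2π×0.09×1) = 0.004967 K/W
R_copper pipe wall = ln(99/90)/(2π×381×1) = 3.981×10^-5 K/W
R_cellular glass = ln(139/99)/(2π×0.0548×1) = 0.9856 K/W
R_outer film = 1/(h_o·2πr_oL) = 1/(8.38×2π×0.139×1) = 0.1366 K/W
R_total = 1.127 K/W
Q = ΔT/R_total = 75/1.127

q′ ≈ 66.5 W/m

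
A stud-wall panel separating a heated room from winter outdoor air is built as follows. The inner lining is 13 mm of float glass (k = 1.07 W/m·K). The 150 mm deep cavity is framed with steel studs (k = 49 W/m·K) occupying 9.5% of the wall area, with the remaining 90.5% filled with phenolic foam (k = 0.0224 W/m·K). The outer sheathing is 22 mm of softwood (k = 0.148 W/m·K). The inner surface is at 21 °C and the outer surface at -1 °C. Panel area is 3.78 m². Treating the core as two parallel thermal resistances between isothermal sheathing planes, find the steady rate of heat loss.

Sheathing layers in series; stud and cavity paths in parallel between them.
R_inner = 0.013/(1.07×3.78) = 0.003214 K/W
R_stud  = 0.15/(49×0.095×3.78) = 0.008525 K/W
R_cav   = 0.15/(0.0224×0.905×3.78) = 1.958 K/W
1/R_core = 1/R_stud + 1/R_cav → R_core = 0.008488 K/W
R_outer = 0.022/(0.148×3.78) = 0.03933 K/W
R_total = 0.05103 K/W
Q = ΔT/R_total = 22/0.05103

Q ≈ 431 W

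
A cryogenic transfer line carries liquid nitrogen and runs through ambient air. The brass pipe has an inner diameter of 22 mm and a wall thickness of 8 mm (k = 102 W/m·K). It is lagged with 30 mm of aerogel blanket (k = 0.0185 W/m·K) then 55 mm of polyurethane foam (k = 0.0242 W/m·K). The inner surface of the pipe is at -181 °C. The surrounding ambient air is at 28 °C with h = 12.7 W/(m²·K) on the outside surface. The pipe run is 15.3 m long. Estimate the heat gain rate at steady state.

Q ≈ 242 W

Radial resistances (cylindrical: R_cond = ln(r_o/r_i)/(2πkL), R_conv = 1/(h·2πrL)):
R_brass pipe wall = ln(19/11)/(2π×102×15.3) = 5.574×10^-5 K/W
R_aerogel blanket = ln(49/19)/(2π×0.0185×15.3) = 0.5327 K/W
R_polyurethane foam = ln(104/49)/(2π×0.0242×15.3) = 0.3235 K/W
R_outer film = 1/(h_o·2πr_oL) = 1/(12.7×2π×0.104×15.3) = 0.007876 K/W
R_total = 0.8641 K/W
Q = ΔT/R_total = 209/0.8641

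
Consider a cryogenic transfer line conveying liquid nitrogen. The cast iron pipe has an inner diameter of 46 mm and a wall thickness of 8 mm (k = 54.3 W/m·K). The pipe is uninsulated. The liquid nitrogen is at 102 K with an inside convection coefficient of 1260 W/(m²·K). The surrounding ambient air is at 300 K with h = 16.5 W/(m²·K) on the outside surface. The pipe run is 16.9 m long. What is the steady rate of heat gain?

Treating each annulus and film as a series resistance:
R_inner film = 1/(h_i·2πr₁L) = 1/(1260×2π×0.023×16.9) = 3.25×10^-4 K/W
R_cast iron pipe wall = ln(31/23)/(2π×54.3×16.9) = 5.177×10^-5 K/W
R_outer film = 1/(h_o·2πr_oL) = 1/(16.5×2π×0.031×16.9) = 0.01841 K/W
R_total = 0.01879 K/W
Q = ΔT/R_total = 198/0.01879

Q ≈ 10500 W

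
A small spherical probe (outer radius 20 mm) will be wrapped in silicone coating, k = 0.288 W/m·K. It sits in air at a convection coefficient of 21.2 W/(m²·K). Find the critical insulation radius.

For a sphere r_cr = 2k/h = 2×0.288/21.2
r_cr = 27.2 mm; since the bare radius (20 mm) is below r_cr, adding a thin layer of insulation will *increase* heat loss.

r_cr ≈ 27.2 mm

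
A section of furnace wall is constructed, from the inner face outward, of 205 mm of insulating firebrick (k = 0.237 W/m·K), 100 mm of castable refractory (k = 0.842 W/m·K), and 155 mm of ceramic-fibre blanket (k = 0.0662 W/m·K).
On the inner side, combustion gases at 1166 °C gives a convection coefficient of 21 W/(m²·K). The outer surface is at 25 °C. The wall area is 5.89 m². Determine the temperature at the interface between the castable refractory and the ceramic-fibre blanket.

T ≈ 817 °C

Thermal resistances in series:
R_inner film = 1/(h_i·A) = 1/(21×5.89) = 0.008085 K/W
R_insulating firebrick = L/(kA) = 0.205/(0.237×5.89) = 0.1469 K/W
R_castable refractory = L/(kA) = 0.1/(0.842×5.89) = 0.02016 K/W
R_ceramic-fibre blanket = L/(kA) = 0.155/(0.0662×5.89) = 0.3975 K/W
R_total = 0.5726 K/W;  Q = ΔT/R_total = 1141/0.5726 = 1993 W
T_interface = T_inner − Q·ΣR(inner→interface) = 1166 − 1990×0.1751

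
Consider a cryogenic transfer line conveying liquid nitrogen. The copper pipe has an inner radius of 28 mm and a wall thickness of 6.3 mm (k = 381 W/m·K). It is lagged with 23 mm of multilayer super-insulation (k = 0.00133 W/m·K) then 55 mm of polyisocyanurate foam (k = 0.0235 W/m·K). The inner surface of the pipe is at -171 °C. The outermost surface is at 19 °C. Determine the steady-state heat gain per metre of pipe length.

q′ ≈ 2.88 W/m

Radial resistances (cylindrical: R_cond = ln(r_o/r_i)/(2πkL), R_conv = 1/(h·2πrL)):
R_copper pipe wall = ln(34.3/28)/(2π×381×1) = 8.477×10^-5 K/W
R_multilayer super-insulation = ln(57.3/34.3)/(2π×0.00133×1) = 61.41 K/W
R_polyisocyanurate foam = ln(112.3/57.3)/(2π×0.0235×1) = 4.557 K/W
R_total = 65.96 K/W
Q = ΔT/R_total = 190/65.96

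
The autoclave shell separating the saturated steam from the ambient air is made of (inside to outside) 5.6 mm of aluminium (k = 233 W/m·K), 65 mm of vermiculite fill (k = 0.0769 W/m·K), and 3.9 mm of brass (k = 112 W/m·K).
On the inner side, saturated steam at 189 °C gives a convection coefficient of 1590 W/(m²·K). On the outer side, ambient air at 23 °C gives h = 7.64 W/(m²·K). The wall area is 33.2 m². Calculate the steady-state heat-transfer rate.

Q ≈ 5640 W

Using the resistance-network approach (series):
R_inner film = 1/(h_i·A) = 1/(1590×33.2) = 1.894×10^-5 K/W
R_aluminium = L/(kA) = 0.0056/(233×33.2) = 7.239×10^-7 K/W
R_vermiculite fill = L/(kA) = 0.065/(0.0769×33.2) = 0.02546 K/W
R_brass = L/(kA) = 0.0039/(112×33.2) = 1.049×10^-6 K/W
R_outer film = 1/(h_o·A) = 1/(7.64×33.2) = 0.003942 K/W
R_total = 0.02942 K/W
Q = ΔT / R_total = 166 / 0.02942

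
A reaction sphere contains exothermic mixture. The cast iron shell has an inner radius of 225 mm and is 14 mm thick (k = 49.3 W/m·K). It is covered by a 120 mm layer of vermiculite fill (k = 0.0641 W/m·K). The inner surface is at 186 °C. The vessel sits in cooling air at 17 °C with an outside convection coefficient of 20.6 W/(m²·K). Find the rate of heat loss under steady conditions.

For a spherical shell R = (1/r₁ − 1/r₂)/(4πk); film R = 1/(h·4πr²). In series:
R_cast iron shell = (1/0.225 − 1/0.239)/(4π×49.3) = 4.202×10^-4 K/W
R_vermiculite fill = (1/0.239 − 1/0.359)/(4π×0.0641) = 1.736 K/W
R_outer film = 1/(h·4πr_o²) = 1/(20.6×4π×0.359²) = 0.02997 K/W
R_total = 1.767 K/W
Q = ΔT/R_total = 169/1.767

Q ≈ 95.7 W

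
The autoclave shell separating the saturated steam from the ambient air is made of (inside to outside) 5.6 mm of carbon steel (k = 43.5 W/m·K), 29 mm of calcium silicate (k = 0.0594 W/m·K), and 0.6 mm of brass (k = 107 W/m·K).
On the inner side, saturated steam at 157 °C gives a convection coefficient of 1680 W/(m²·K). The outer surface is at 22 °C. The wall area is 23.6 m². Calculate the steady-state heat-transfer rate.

Series thermal resistances:
R_inner film = 1/(h_i·A) = 1/(1680×23.6) = 2.522×10^-5 K/W
R_carbon steel = L/(kA) = 0.0056/(43.5×23.6) = 5.455×10^-6 K/W
R_calcium silicate = L/(kA) = 0.029/(0.0594×23.6) = 0.02069 K/W
R_brass = L/(kA) = 0.0006/(107×23.6) = 2.376×10^-7 K/W
R_total = 0.02072 K/W
Q = ΔT / R_total = 135 / 0.02072

Q ≈ 6520 W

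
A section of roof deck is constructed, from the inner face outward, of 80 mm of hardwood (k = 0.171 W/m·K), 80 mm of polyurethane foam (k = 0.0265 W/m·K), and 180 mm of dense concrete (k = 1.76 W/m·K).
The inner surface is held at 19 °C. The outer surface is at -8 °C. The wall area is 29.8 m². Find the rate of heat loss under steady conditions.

Thermal resistances in series:
R_hardwood = L/(kA) = 0.08/(0.171×29.8) = 0.0157 K/W
R_polyurethane foam = L/(kA) = 0.08/(0.0265×29.8) = 0.1013 K/W
R_dense concrete = L/(kA) = 0.18/(1.76×29.8) = 0.003432 K/W
R_total = 0.1204 K/W
Q = ΔT / R_total = 27 / 0.1204

Q ≈ 224 W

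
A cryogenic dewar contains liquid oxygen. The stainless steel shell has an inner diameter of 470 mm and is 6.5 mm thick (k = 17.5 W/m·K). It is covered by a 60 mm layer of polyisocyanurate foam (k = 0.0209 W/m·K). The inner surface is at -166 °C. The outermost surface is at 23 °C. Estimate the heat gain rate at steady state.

Each spherical layer contributes R = (1/r_i − 1/r_o)/(4πk):
R_stainless steel shell = (1/0.235 − 1/0.2415)/(4π×17.5) = 5.208×10^-4 K/W
R_polyisocyanurate foam = (1/0.2415 − 1/0.3015)/(4π×0.0209) = 3.138 K/W
R_total = 3.138 K/W
Q = ΔT/R_total = 189/3.138

Q ≈ 60.2 W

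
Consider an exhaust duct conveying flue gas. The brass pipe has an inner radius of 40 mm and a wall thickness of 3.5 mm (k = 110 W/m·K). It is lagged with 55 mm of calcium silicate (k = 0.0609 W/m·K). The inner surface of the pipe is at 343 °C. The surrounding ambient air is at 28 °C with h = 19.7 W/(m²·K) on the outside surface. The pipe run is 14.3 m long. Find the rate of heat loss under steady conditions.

Q ≈ 2030 W

Treating each annulus and film as a series resistance:
R_brass pipe wall = ln(43.5/40)/(2π×110×14.3) = 8.487×10^-6 K/W
R_calcium silicate = ln(98.5/43.5)/(2π×0.0609×14.3) = 0.1494 K/W
R_outer film = 1/(h_o·2πr_oL) = 1/(19.7×2π×0.0985×14.3) = 0.005736 K/W
R_total = 0.1551 K/W
Q = ΔT/R_total = 315/0.1551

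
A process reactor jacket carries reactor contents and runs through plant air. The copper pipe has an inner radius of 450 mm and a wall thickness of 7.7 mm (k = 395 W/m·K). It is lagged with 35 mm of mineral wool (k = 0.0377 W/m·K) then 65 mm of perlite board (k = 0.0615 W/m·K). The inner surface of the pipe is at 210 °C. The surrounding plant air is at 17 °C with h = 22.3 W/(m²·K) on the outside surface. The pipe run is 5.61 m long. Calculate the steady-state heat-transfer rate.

Radial resistances (cylindrical: R_cond = ln(r_o/r_i)/(2πkL), R_conv = 1/(h·2πrL)):
R_copper pipe wall = ln(457.7/450)/(2π×395×5.61) = 1.219×10^-6 K/W
R_mineral wool = ln(492.7/457.7)/(2π×0.0377×5.61) = 0.05545 K/W
R_perlite board = ln(557.7/492.7)/(2π×0.0615×5.61) = 0.05716 K/W
R_outer film = 1/(h_o·2πr_oL) = 1/(22.3×2π×0.5577×5.61) = 0.002281 K/W
R_total = 0.1149 K/W
Q = ΔT/R_total = 193/0.1149

Q ≈ 1680 W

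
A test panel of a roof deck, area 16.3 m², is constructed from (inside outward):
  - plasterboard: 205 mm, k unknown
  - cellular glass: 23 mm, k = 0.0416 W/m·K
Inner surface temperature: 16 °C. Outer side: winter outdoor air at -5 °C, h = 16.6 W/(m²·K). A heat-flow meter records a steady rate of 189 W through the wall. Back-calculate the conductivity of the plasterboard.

Thermal resistances in series:
R_cellular glass = L/(kA) = 0.023/(0.0416×16.3) = 0.03392 K/W
R_outer film = 1/(h_o·A) = 1/(16.6×16.3) = 0.003696 K/W
Sum of known resistances R_other = 0.03762 K/W
Total R = ΔT/Q = 21/189 = 0.1111 K/W
R_plasterboard = R_total − R_other = 0.0735 K/W
k = L/(R·A) = 0.205/(0.0735×16.3)

k ≈ 0.171 W/(m·K)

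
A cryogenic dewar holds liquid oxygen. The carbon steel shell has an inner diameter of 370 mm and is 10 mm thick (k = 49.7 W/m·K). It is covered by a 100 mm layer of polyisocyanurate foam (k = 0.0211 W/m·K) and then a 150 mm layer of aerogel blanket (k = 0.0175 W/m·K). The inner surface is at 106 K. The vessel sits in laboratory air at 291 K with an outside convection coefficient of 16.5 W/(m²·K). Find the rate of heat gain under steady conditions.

Q ≈ 15.7 W

Radial (spherical) resistances in series:
R_carbon steel shell = (1/0.185 − 1/0.195)/(4π×49.7) = 4.438×10^-4 K/W
R_polyisocyanurate foam = (1/0.195 − 1/0.295)/(4π×0.0211) = 6.556 K/W
R_aerogel blanket = (1/0.295 − 1/0.445)/(4π×0.0175) = 5.196 K/W
R_outer film = 1/(h·4πr_o²) = 1/(16.5×4π×0.445²) = 0.02435 K/W
R_total = 11.78 K/W
Q = ΔT/R_total = 185/11.78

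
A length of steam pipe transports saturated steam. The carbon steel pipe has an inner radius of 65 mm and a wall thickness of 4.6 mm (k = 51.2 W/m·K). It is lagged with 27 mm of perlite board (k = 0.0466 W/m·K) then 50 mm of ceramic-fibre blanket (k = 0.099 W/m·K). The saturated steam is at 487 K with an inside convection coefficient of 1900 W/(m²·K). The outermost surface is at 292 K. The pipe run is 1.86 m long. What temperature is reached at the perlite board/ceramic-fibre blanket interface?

Per-layer cylindrical resistances, series-summed:
R_inner film = 1/(h_i·2πr₁L) = 1/(1900×2π×0.065×1.86) = 6.929×10^-4 K/W
R_carbon steel pipe wall = ln(69.6/65)/(2π×51.2×1.86) = 1.143×10^-4 K/W
R_perlite board = ln(96.6/69.6)/(2π×0.0466×1.86) = 0.6019 K/W
R_ceramic-fibre blanket = ln(146.6/96.6)/(2π×0.099×1.86) = 0.3605 K/W
R_total = 0.9633 K/W
Q = ΔT/R_total = 195/0.9633
Q = 202 W
T_interface = T_inner − Q·ΣR(inner→interface) = 487 − 202×0.6027

T ≈ 365 K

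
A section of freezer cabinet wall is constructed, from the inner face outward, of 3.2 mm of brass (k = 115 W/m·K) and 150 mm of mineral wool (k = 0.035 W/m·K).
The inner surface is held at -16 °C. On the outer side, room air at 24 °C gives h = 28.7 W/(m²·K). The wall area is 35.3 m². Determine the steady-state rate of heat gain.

Q ≈ 327 W

Treating each layer as a thermal resistance in series:
R_brass = L/(kA) = 0.0032/(115×35.3) = 7.883×10^-7 K/W
R_mineral wool = L/(kA) = 0.15/(0.035×35.3) = 0.1214 K/W
R_outer film = 1/(h_o·A) = 1/(28.7×35.3) = 9.871×10^-4 K/W
R_total = 0.1224 K/W
Q = ΔT / R_total = 40 / 0.1224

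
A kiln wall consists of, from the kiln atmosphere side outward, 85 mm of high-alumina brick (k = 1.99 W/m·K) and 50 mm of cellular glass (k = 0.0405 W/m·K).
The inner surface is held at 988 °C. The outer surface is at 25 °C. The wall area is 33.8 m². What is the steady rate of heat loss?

Q ≈ 25500 W

Using the resistance-network approach (series):
R_high-alumina brick = L/(kA) = 0.085/(1.99×33.8) = 0.001264 K/W
R_cellular glass = L/(kA) = 0.05/(0.0405×33.8) = 0.03653 K/W
R_total = 0.03779 K/W
Q = ΔT / R_total = 963 / 0.03779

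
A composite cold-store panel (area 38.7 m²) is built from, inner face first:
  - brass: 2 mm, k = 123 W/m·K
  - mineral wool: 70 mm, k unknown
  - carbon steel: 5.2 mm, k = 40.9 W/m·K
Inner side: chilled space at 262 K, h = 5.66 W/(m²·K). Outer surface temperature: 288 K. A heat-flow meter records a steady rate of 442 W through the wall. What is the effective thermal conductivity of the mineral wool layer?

k ≈ 0.0333 W/(m·K)

Series thermal resistances:
R_inner film = 1/(h_i·A) = 1/(5.66×38.7) = 0.004565 K/W
R_brass = L/(kA) = 0.002/(123×38.7) = 4.202×10^-7 K/W
R_carbon steel = L/(kA) = 0.0052/(40.9×38.7) = 3.285×10^-6 K/W
Sum of known resistances R_other = 0.004569 K/W
Total R = ΔT/Q = 26/442 = 0.05882 K/W
R_mineral wool = R_total − R_other = 0.05425 K/W
k = L/(R·A) = 0.07/(0.05425×38.7)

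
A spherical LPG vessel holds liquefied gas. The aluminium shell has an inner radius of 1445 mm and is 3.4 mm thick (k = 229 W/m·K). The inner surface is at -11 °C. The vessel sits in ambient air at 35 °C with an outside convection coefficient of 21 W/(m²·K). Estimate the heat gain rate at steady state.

Each spherical layer contributes R = (1/r_i − 1/r_o)/(4πk):
R_aluminium shell = (1/1.445 − 1/1.4484)/(4π×229) = 5.645×10^-7 K/W
R_outer film = 1/(h·4πr_o²) = 1/(21×4π×1.4484²) = 0.001806 K/W
R_total = 0.001807 K/W
Q = ΔT/R_total = 46/0.001807

Q ≈ 25500 W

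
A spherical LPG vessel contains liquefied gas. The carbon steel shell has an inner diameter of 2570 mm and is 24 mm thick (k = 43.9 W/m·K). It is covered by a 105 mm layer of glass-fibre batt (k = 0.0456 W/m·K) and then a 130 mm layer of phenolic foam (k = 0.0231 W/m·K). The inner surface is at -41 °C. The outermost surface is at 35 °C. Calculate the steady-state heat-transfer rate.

Q ≈ 250 W

Each spherical layer contributes R = (1/r_i − 1/r_o)/(4πk):
R_carbon steel shell = (1/1.285 − 1/1.309)/(4π×43.9) = 2.586×10^-5 K/W
R_glass-fibre batt = (1/1.309 − 1/1.414)/(4π×0.0456) = 0.099 K/W
R_phenolic foam = (1/1.414 − 1/1.544)/(4π×0.0231) = 0.2051 K/W
R_total = 0.3042 K/W
Q = ΔT/R_total = 76/0.3042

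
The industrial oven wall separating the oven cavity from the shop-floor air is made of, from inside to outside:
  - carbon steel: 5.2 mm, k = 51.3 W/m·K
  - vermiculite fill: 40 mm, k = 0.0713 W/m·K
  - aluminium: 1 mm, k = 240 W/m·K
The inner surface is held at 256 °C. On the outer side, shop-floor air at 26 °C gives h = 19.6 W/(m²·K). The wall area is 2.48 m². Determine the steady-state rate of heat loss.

Using the resistance-network approach (series):
R_carbon steel = L/(kA) = 0.0052/(51.3×2.48) = 4.087×10^-5 K/W
R_vermiculite fill = L/(kA) = 0.04/(0.0713×2.48) = 0.2262 K/W
R_aluminium = L/(kA) = 0.001/(240×2.48) = 1.68×10^-6 K/W
R_outer film = 1/(h_o·A) = 1/(19.6×2.48) = 0.02057 K/W
R_total = 0.2468 K/W
Q = ΔT / R_total = 230 / 0.2468

Q ≈ 932 W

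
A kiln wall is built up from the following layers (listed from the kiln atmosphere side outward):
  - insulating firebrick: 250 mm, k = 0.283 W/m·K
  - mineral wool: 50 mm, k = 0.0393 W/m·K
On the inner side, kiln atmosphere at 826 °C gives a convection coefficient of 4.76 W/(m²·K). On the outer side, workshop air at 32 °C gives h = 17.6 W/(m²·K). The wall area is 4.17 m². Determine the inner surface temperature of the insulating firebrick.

T ≈ 757 °C

Series thermal resistances:
R_inner film = 1/(h_i·A) = 1/(4.76×4.17) = 0.05038 K/W
R_insulating firebrick = L/(kA) = 0.25/(0.283×4.17) = 0.2118 K/W
R_mineral wool = L/(kA) = 0.05/(0.0393×4.17) = 0.3051 K/W
R_outer film = 1/(h_o·A) = 1/(17.6×4.17) = 0.01363 K/W
R_total = 0.5809 K/W;  Q = ΔT/R_total = 794/0.5809 = 1367 W
T_interface = T_inner − Q·ΣR(inner→interface) = 826 − 1370×0.05038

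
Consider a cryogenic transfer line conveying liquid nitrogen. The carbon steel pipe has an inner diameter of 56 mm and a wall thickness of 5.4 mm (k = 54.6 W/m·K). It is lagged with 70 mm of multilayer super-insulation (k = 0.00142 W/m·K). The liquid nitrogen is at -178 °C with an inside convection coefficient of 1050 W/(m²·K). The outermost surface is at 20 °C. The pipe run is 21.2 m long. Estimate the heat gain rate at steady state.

For a radial system each layer contributes R = ln(r_out/r_in)/(2πkL); films add R = 1/(hA).
R_inner film = 1/(h_i·2πr₁L) = 1/(1050×2π×0.028×21.2) = 2.554×10^-4 K/W
R_carbon steel pipe wall = ln(33.4/28)/(2π×54.6×21.2) = 2.425×10^-5 K/W
R_multilayer super-insulation = ln(103.4/33.4)/(2π×0.00142×21.2) = 5.974 K/W
R_total = 5.975 K/W
Q = ΔT/R_total = 198/5.975

Q ≈ 33.1 W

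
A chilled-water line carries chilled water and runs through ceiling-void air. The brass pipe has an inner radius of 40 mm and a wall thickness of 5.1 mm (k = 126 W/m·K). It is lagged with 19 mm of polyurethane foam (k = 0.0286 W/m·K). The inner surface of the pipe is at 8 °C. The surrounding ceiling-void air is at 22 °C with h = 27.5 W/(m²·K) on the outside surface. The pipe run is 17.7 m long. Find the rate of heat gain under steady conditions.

Q ≈ 121 W

Cylindrical conduction, so R = ln(r₂/r₁)/(2πkL) per layer, in series:
R_brass pipe wall = ln(45.1/40)/(2π×126×17.7) = 8.564×10^-6 K/W
R_polyurethane foam = ln(64.1/45.1)/(2π×0.0286×17.7) = 0.1105 K/W
R_outer film = 1/(h_o·2πr_oL) = 1/(27.5×2π×0.0641×17.7) = 0.005101 K/W
R_total = 0.1156 K/W
Q = ΔT/R_total = 14/0.1156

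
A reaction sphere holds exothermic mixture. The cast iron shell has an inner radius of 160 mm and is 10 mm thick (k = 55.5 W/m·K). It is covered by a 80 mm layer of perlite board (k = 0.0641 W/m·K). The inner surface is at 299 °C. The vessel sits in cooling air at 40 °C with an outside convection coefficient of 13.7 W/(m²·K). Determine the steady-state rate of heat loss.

Spherical conduction: R = (1/r_in − 1/r_out)/(4πk) per layer; series-sum.
R_cast iron shell = (1/0.16 − 1/0.17)/(4π×55.5) = 5.271×10^-4 K/W
R_perlite board = (1/0.17 − 1/0.25)/(4π×0.0641) = 2.337 K/W
R_outer film = 1/(h·4πr_o²) = 1/(13.7×4π×0.25²) = 0.09294 K/W
R_total = 2.43 K/W
Q = ΔT/R_total = 259/2.43

Q ≈ 107 W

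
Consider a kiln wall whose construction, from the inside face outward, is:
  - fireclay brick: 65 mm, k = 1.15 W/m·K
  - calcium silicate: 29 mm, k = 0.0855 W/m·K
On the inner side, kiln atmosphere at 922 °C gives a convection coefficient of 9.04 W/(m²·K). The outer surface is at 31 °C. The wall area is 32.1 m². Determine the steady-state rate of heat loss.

Using the resistance-network approach (series):
R_inner film = 1/(h_i·A) = 1/(9.04×32.1) = 0.003446 K/W
R_fireclay brick = L/(kA) = 0.065/(1.15×32.1) = 0.001761 K/W
R_calcium silicate = L/(kA) = 0.029/(0.0855×32.1) = 0.01057 K/W
R_total = 0.01577 K/W
Q = ΔT / R_total = 891 / 0.01577

Q ≈ 56500 W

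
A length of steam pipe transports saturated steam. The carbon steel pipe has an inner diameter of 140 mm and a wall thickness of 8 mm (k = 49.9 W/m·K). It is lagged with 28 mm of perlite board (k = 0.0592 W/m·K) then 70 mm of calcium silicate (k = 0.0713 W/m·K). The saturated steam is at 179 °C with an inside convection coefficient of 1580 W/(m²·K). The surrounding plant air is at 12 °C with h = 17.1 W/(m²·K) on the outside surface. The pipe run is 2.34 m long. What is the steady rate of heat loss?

Q ≈ 194 W

Treating each annulus and film as a series resistance:
R_inner film = 1/(h_i·2πr₁L) = 1/(1580×2π×0.07×2.34) = 6.15×10^-4 K/W
R_carbon steel pipe wall = ln(78/70)/(2π×49.9×2.34) = 1.475×10^-4 K/W
R_perlite board = ln(106/78)/(2π×0.0592×2.34) = 0.3524 K/W
R_calcium silicate = ln(176/106)/(2π×0.0713×2.34) = 0.4837 K/W
R_outer film = 1/(h_o·2πr_oL) = 1/(17.1×2π×0.176×2.34) = 0.0226 K/W
R_total = 0.8594 K/W
Q = ΔT/R_total = 167/0.8594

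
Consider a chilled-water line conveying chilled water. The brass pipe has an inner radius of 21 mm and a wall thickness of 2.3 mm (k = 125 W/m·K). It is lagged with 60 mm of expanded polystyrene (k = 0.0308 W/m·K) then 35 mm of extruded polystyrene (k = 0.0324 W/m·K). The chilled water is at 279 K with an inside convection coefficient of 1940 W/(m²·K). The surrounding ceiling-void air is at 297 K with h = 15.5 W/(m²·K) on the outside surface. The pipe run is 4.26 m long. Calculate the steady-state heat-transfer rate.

Treating each annulus and film as a series resistance:
R_inner film = 1/(h_i·2πr₁L) = 1/(1940×2π×0.021×4.26) = 9.17×10^-4 K/W
R_brass pipe wall = ln(23.3/21)/(2π×125×4.26) = 3.106×10^-5 K/W
R_expanded polystyrene = ln(83.3/23.3)/(2π×0.0308×4.26) = 1.545 K/W
R_extruded polystyrene = ln(118.3/83.3)/(2π×0.0324×4.26) = 0.4045 K/W
R_outer film = 1/(h_o·2πr_oL) = 1/(15.5×2π×0.1183×4.26) = 0.02037 K/W
R_total = 1.971 K/W
Q = ΔT/R_total = 18/1.971

Q ≈ 9.13 W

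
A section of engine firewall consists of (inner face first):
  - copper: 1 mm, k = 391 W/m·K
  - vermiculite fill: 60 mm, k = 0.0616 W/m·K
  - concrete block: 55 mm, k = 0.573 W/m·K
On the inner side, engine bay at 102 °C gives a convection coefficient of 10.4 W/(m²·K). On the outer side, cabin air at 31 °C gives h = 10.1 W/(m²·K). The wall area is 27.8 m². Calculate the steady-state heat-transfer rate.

Model the wall as resistances in series:
R_inner film = 1/(h_i·A) = 1/(10.4×27.8) = 0.003459 K/W
R_copper = L/(kA) = 0.001/(391×27.8) = 9.2×10^-8 K/W
R_vermiculite fill = L/(kA) = 0.06/(0.0616×27.8) = 0.03504 K/W
R_concrete block = L/(kA) = 0.055/(0.573×27.8) = 0.003453 K/W
R_outer film = 1/(h_o·A) = 1/(10.1×27.8) = 0.003562 K/W
R_total = 0.04551 K/W
Q = ΔT / R_total = 71 / 0.04551

Q ≈ 1560 W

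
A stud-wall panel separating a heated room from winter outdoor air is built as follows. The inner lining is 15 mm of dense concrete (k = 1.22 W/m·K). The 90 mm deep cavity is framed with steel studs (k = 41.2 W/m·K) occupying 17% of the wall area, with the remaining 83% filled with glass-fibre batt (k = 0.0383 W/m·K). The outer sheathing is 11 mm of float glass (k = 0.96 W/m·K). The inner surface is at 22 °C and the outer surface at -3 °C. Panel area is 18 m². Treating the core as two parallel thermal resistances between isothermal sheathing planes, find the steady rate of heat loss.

Q ≈ 12300 W

Sheathing layers in series; stud and cavity paths in parallel between them.
R_inner = 0.015/(1.22×18) = 6.831×10^-4 K/W
R_stud  = 0.09/(41.2×0.17×18) = 7.139×10^-4 K/W
R_cav   = 0.09/(0.0383×0.83×18) = 0.1573 K/W
1/R_core = 1/R_stud + 1/R_cav → R_core = 7.107×10^-4 K/W
R_outer = 0.011/(0.96×18) = 6.366×10^-4 K/W
R_total = 0.00203 K/W
Q = ΔT/R_total = 25/0.00203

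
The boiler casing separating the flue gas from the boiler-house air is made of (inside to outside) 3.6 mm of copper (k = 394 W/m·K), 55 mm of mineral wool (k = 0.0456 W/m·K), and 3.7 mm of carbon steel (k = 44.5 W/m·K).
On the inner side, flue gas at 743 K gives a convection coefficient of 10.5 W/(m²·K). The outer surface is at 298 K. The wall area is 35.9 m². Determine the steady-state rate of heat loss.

Q ≈ 12300 W

Thermal resistances in series:
R_inner film = 1/(h_i·A) = 1/(10.5×35.9) = 0.002653 K/W
R_copper = L/(kA) = 0.0036/(394×35.9) = 2.545×10^-7 K/W
R_mineral wool = L/(kA) = 0.055/(0.0456×35.9) = 0.0336 K/W
R_carbon steel = L/(kA) = 0.0037/(44.5×35.9) = 2.316×10^-6 K/W
R_total = 0.03625 K/W
Q = ΔT / R_total = 445 / 0.03625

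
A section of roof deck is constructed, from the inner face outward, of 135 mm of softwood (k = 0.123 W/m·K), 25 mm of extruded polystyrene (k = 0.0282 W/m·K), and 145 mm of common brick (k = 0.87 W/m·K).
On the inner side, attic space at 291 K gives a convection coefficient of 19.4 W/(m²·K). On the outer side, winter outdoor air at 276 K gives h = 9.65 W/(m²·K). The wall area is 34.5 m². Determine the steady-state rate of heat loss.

Model the wall as resistances in series:
R_inner film = 1/(h_i·A) = 1/(19.4×34.5) = 0.001494 K/W
R_softwood = L/(kA) = 0.135/(0.123×34.5) = 0.03181 K/W
R_extruded polystyrene = L/(kA) = 0.025/(0.0282×34.5) = 0.0257 K/W
R_common brick = L/(kA) = 0.145/(0.87×34.5) = 0.004831 K/W
R_outer film = 1/(h_o·A) = 1/(9.65×34.5) = 0.003004 K/W
R_total = 0.06684 K/W
Q = ΔT / R_total = 15 / 0.06684

Q ≈ 224 W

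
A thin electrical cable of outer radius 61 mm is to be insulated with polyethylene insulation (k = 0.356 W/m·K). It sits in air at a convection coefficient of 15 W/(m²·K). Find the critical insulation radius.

For a cylinder r_cr = k/h = 0.356/15
r_cr = 23.7 mm; since the bare radius (61 mm) is above r_cr, any added insulation will reduce heat loss.

r_cr ≈ 23.7 mm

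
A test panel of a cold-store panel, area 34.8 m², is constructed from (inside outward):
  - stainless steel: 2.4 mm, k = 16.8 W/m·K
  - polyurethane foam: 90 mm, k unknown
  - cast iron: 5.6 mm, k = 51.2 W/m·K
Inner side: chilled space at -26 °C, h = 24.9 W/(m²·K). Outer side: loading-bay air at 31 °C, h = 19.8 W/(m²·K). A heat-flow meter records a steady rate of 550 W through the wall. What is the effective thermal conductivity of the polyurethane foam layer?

k ≈ 0.0256 W/(m·K)

Treating each layer as a thermal resistance in series:
R_inner film = 1/(h_i·A) = 1/(24.9×34.8) = 0.001154 K/W
R_stainless steel = L/(kA) = 0.0024/(16.8×34.8) = 4.105×10^-6 K/W
R_cast iron = L/(kA) = 0.0056/(51.2×34.8) = 3.143×10^-6 K/W
R_outer film = 1/(h_o·A) = 1/(19.8×34.8) = 0.001451 K/W
Sum of known resistances R_other = 0.002613 K/W
Total R = ΔT/Q = 57/550 = 0.1036 K/W
R_polyurethane foam = R_total − R_other = 0.101 K/W
k = L/(R·A) = 0.09/(0.101×34.8)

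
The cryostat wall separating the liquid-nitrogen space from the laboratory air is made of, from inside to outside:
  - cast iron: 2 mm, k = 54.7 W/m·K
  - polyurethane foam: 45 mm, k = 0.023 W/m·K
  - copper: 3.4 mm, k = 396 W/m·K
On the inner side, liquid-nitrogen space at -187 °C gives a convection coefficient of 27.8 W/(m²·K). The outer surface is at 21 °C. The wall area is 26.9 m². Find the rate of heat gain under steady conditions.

Q ≈ 2810 W

Thermal resistances in series:
R_inner film = 1/(h_i·A) = 1/(27.8×26.9) = 0.001337 K/W
R_cast iron = L/(kA) = 0.002/(54.7×26.9) = 1.359×10^-6 K/W
R_polyurethane foam = L/(kA) = 0.045/(0.023×26.9) = 0.07273 K/W
R_copper = L/(kA) = 0.0034/(396×26.9) = 3.192×10^-7 K/W
R_total = 0.07407 K/W
Q = ΔT / R_total = 208 / 0.07407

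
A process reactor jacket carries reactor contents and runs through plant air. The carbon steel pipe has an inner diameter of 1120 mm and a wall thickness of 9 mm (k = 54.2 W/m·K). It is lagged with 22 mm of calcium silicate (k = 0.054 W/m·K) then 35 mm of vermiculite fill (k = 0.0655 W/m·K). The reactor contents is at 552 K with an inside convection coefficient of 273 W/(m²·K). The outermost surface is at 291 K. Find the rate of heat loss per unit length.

Per-layer cylindrical resistances, series-summed:
R_inner film = 1/(h_i·2πr₁L) = 1/(273×2π×0.56×1) = 0.001041 K/W
R_carbon steel pipe wall = ln(569/560)/(2π×54.2×1) = 4.682×10^-5 K/W
R_calcium silicate = ln(591/569)/(2π×0.054×1) = 0.1118 K/W
R_vermiculite fill = ln(626/591)/(2π×0.0655×1) = 0.1398 K/W
R_total = 0.2527 K/W
Q = ΔT/R_total = 261/0.2527

q′ ≈ 1030 W/m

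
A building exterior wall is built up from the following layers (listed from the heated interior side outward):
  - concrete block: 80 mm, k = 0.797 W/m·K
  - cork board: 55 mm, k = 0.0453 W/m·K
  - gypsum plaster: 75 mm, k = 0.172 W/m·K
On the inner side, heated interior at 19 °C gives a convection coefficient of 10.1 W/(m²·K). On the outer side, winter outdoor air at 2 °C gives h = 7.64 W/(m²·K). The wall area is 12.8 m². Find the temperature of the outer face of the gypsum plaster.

Treating each layer as a thermal resistance in series:
R_inner film = 1/(h_i·A) = 1/(10.1×12.8) = 0.007735 K/W
R_concrete block = L/(kA) = 0.08/(0.797×12.8) = 0.007842 K/W
R_cork board = L/(kA) = 0.055/(0.0453×12.8) = 0.09485 K/W
R_gypsum plaster = L/(kA) = 0.075/(0.172×12.8) = 0.03407 K/W
R_outer film = 1/(h_o·A) = 1/(7.64×12.8) = 0.01023 K/W
R_total = 0.1547 K/W;  Q = ΔT/R_total = 17/0.1547 = 109.9 W
T_interface = T_inner − Q·ΣR(inner→interface) = 19 − 110×0.1445

T ≈ 3.12 °C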